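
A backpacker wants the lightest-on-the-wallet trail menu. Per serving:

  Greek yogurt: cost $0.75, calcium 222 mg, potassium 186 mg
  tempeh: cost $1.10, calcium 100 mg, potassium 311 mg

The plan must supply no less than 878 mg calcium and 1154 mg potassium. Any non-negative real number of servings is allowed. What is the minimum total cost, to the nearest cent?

Compare the cost at each extreme point of the feasible region.
Greek yogurt only: max(878/222, 1154/186) = 6.204 servings → $4.65.
tempeh only: max(878/100, 1154/311) = 8.78 servings → $9.66.
Greek yogurt + tempeh with both tight: 3.126 servings and 1.841 servings → $4.37.
Cheapest feasible corner: $4.37.

$4.37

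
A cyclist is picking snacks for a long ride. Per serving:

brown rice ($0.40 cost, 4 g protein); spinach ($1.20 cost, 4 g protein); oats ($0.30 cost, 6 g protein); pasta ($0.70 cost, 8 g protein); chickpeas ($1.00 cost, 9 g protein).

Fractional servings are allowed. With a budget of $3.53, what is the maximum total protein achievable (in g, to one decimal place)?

70.6 g

Protein per dollar: oats 20, pasta 11.43, brown rice 10, chickpeas 9, spinach 3.333.
With no serving limits, spend the whole cost allowance on oats: $3.53 / $0.30 × 6 g = 70.6 g.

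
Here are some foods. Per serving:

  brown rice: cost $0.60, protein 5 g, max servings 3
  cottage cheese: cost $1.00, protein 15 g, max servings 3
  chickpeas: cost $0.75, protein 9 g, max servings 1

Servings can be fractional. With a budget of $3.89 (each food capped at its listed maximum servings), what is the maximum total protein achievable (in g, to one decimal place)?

55.2 g

Protein per dollar: cottage cheese 15, chickpeas 12, brown rice 8.333.
Take 3 servings of cottage cheese: spends $3.00, +45.0 g protein (running total 45.0 g).
Take 1 serving of chickpeas: spends $0.75, +9.0 g protein (running total 54.0 g).
Take 0.2333 servings of brown rice: spends $0.14, +1.2 g protein (running total 55.2 g).
Filling greedily by protein-per-dollar is optimal for one linear limit, giving 55.2 g.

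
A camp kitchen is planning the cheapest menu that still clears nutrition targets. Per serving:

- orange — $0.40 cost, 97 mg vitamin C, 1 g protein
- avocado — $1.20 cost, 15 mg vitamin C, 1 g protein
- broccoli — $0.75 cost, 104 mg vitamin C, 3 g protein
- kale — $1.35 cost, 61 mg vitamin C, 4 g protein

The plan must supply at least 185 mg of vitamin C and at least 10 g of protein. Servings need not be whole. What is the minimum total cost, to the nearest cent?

At the optimum either one food covers both requirements or two foods hit both targets exactly; no other combination can be cheaper.
orange only: max(185/97, 10/1) = 10 servings → $4.00.
avocado only: max(185/15, 10/1) = 12.33 servings → $14.80.
broccoli only: max(185/104, 10/3) = 3.333 servings → $2.50.
kale only: max(185/61, 10/4) = 3.033 servings → $4.09.
orange + avocado with both tight: 0.4268 servings and 9.573 servings → $11.66.
orange + broccoli: intersection lies outside the first quadrant.
orange + kale with both tight: 0.3976 servings and 2.401 servings → $3.40.
avocado + broccoli with both tight: 8.22 servings and 0.5932 servings → $10.31.
avocado + kale: the both-tight solution has a negative serving — not a feasible corner.
broccoli + kale with both tight: 0.5579 servings and 2.082 servings → $3.23.
The minimum over all feasible corners is $2.50.

$2.50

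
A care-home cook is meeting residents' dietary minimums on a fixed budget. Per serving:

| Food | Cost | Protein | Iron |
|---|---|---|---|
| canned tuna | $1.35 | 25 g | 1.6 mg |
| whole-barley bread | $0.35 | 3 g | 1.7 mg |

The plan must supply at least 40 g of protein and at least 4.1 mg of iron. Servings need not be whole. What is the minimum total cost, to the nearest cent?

Check every corner: each single food scaled to meet both minima, and each pair solved so both constraints bind.
canned tuna only: max(40/25, 4.1/1.6) = 2.562 servings → $3.46.
whole-barley bread only: max(40/3, 4.1/1.7) = 13.33 servings → $4.67.
canned tuna + whole-barley bread with both tight: 1.477 servings and 1.021 servings → $2.35.
Cheapest feasible corner: $2.35.

$2.35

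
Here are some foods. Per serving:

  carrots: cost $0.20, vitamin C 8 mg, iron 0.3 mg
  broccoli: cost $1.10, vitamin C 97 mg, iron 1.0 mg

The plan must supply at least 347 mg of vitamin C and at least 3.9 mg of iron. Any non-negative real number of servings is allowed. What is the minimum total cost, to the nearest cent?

Two binding constraints pin down two serving amounts, so the optimal mix uses at most two foods. The candidates are each food alone (scaled to the tighter of vitamin C/iron) and each pair with both constraints tight.
carrots only: max(347/8, 3.9/0.3) = 43.38 servings → $8.68.
broccoli only: max(347/97, 3.9/1.0) = 3.9 servings → $4.29.
carrots + broccoli with both tight: 1.483 servings and 3.455 servings → $4.10.
So the least-cost plan costs $4.10.

$4.10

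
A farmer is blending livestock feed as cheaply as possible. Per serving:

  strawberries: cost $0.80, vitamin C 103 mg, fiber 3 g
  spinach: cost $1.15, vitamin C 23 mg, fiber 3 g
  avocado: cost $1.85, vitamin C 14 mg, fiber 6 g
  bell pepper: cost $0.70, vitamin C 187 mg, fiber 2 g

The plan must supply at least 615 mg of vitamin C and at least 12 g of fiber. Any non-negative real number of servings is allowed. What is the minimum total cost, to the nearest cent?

Check every corner: each single food scaled to meet both minima, and each pair solved so both constraints bind.
strawberries only: max(615/103, 12/3) = 5.971 servings → $4.78.
spinach only: max(615/23, 12/3) = 26.74 servings → $30.75.
avocado only: max(615/14, 12/6) = 43.93 servings → $81.27.
bell pepper only: max(615/187, 12/2) = 6 servings → $4.20.
strawberries + spinach: the both-tight solution has a negative serving — not a feasible corner.
strawberries + avocado: the both-tight solution has a negative serving — not a feasible corner.
strawberries + bell pepper with both tight: 2.856 servings and 1.715 servings → $3.49.
spinach + avocado with both targets exact would need a negative amount; discard.
spinach + bell pepper with both tight: 1.969 servings and 3.047 servings → $4.40.
avocado + bell pepper with both tight: 0.9269 servings and 3.219 servings → $3.97.
Cheapest feasible corner: $3.49.

$3.49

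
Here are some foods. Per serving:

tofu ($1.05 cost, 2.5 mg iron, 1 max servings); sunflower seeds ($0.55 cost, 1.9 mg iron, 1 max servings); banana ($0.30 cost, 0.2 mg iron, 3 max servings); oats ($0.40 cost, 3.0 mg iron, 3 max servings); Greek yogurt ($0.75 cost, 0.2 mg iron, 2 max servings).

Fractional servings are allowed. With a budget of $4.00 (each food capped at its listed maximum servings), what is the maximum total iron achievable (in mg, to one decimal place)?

Iron per dollar: oats 7.5, sunflower seeds 3.455, tofu 2.381, banana 0.6667, Greek yogurt 0.2667.
Take 3 servings of oats: spends $1.20, +9.0 mg iron (running total 9.0 mg).
Take 1 serving of sunflower seeds: spends $0.55, +1.9 mg iron (running total 10.9 mg).
Take 1 serving of tofu: spends $1.05, +2.5 mg iron (running total 13.4 mg).
Take 3 servings of banana: spends $0.90, +0.6 mg iron (running total 14.0 mg).
Take 0.4 servings of Greek yogurt: spends $0.30, +0.1 mg iron (running total 14.1 mg).
Greedy by best ratio exhausts the cost allowance optimally: 14.1 mg.

14.1 mg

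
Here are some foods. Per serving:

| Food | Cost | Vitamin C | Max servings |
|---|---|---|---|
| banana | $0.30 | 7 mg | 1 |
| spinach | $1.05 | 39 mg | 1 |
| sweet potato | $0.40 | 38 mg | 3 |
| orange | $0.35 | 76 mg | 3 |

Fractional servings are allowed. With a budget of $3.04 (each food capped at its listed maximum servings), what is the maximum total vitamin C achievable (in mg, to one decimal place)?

371.3 mg

Vitamin C per dollar: orange 217.1, sweet potato 95, spinach 37.14, banana 23.33.
Take 3 servings of orange: spends $1.05, +228.0 mg vitamin C (running total 228.0 mg).
Take 3 servings of sweet potato: spends $1.20, +114.0 mg vitamin C (running total 342.0 mg).
Take 0.7524 servings of spinach: spends $0.79, +29.3 mg vitamin C (running total 371.3 mg).
Greedy by best ratio exhausts the cost allowance optimally: 371.3 mg.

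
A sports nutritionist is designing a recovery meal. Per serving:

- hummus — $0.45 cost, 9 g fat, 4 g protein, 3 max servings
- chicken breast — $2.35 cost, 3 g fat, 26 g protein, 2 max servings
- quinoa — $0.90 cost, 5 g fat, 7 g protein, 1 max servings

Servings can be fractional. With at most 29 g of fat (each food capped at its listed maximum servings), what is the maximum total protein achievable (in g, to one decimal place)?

Protein per g fat: chicken breast 8.667, quinoa 1.4, hummus 0.4444.
Take 2 servings of chicken breast: uses 6 g fat, +52.0 g protein (running total 52.0 g).
Take 1 serving of quinoa: uses 5 g fat, +7.0 g protein (running total 59.0 g).
Take 2 servings of hummus: uses 18 g fat, +8.0 g protein (running total 67.0 g).
Filling greedily by protein-per-g fat is optimal for one linear limit, giving 67.0 g.

67.0 g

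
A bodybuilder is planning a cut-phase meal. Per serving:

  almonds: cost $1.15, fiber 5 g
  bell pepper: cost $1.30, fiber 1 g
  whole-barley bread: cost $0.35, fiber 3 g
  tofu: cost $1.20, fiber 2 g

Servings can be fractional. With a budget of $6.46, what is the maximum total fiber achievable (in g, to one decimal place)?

55.4 g

Fiber per dollar: whole-barley bread 8.571, almonds 4.348, tofu 1.667, bell pepper 0.7692.
With no serving limits, spend the whole cost allowance on whole-barley bread: $6.46 / $0.35 × 3 g = 55.4 g.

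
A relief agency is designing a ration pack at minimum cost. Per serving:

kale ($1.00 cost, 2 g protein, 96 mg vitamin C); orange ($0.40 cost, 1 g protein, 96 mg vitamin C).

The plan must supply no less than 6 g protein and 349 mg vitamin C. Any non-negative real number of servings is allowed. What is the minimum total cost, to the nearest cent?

$2.40

Check every corner: each single food scaled to meet both minima, and each pair solved so both constraints bind.
kale only: max(6/2, 349/96) = 3.635 servings → $3.64.
orange only: max(6/1, 349/96) = 6 servings → $2.40.
kale + orange with both tight: 2.365 servings and 1.271 servings → $2.87.
The minimum over all feasible corners is $2.40.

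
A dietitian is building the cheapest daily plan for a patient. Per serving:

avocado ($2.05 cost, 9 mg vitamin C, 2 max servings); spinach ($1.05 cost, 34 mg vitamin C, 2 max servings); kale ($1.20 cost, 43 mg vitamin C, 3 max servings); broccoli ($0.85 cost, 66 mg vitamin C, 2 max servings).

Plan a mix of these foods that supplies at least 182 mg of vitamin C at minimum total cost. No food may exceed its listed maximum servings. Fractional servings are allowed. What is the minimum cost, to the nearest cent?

$3.10

Cost per mg of vitamin C: broccoli $0.0129, kale $0.0279, spinach $0.0309, avocado $0.2278.
Take 2 servings of broccoli: +132.0 mg vitamin C for $1.70 (total $1.70, still need 50.0 mg).
Take 1.163 servings of kale: +50.0 mg vitamin C for $1.40 (total $3.10, still need 0.0 mg).
Greedy by cheapest-per-mg is optimal for a single linear constraint, so the minimum cost is $3.10.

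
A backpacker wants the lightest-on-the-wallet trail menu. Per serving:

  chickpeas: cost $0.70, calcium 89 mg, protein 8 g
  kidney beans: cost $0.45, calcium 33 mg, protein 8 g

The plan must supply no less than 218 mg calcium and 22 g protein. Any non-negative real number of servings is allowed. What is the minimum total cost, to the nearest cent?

$1.81

The cheapest plan sits at a corner of the feasible region — with two constraints it uses at most two foods.
chickpeas only: max(218/89, 22/8) = 2.75 servings → $1.93.
kidney beans only: max(218/33, 22/8) = 6.606 servings → $2.97.
chickpeas + kidney beans with both tight: 2.272 servings and 0.4777 servings → $1.81.
Cheapest feasible corner: $1.81.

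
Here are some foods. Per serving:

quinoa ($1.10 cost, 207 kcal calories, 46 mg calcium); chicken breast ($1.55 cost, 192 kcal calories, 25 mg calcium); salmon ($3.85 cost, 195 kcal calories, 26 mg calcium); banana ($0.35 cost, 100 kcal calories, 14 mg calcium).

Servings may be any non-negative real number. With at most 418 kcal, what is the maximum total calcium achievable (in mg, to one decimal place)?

92.9 mg

Calcium per kcal: quinoa 0.2222, banana 0.14, salmon 0.1333, chicken breast 0.1302.
With no serving limits, spend the whole calories allowance on quinoa: 418 kcal / 207 kcal × 46 mg = 92.9 mg.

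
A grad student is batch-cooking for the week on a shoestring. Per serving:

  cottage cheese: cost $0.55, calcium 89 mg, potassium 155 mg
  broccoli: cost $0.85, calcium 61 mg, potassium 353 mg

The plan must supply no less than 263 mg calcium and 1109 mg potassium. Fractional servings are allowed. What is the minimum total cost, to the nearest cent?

With two linear requirements the optimum uses one or two foods; enumerate the corners.
cottage cheese only: max(263/89, 1109/155) = 7.155 servings → $3.94.
broccoli only: max(263/61, 1109/353) = 4.311 servings → $3.66.
cottage cheese + broccoli with both tight: 1.147 servings and 2.638 servings → $2.87.
So the least-cost plan costs $2.87.

$2.87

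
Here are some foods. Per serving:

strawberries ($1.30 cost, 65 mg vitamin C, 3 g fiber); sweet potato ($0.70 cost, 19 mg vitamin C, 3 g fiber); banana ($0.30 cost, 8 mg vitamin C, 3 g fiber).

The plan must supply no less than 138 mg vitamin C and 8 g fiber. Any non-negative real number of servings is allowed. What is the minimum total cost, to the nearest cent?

strawberries only: max(138/65, 8/3) = 2.667 servings → $3.47.
sweet potato only: max(138/19, 8/3) = 7.263 servings → $5.08.
banana only: max(138/8, 8/3) = 17.25 servings → $5.17.
strawberries + sweet potato with both tight: 1.899 servings and 0.7681 servings → $3.01.
strawberries + banana with both tight: 2.047 servings and 0.6199 servings → $2.85.
sweet potato + banana with both targets exact would need a negative amount; discard.
Cheapest feasible corner: $2.85.

$2.85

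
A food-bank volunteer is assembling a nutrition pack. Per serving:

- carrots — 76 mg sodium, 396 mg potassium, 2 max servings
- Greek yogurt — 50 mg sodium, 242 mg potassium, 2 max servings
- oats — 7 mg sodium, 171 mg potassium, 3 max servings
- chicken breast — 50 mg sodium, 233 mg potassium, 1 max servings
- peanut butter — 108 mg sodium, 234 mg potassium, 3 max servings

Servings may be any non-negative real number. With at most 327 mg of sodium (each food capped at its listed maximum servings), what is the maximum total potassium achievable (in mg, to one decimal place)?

Potassium per mg sodium: oats 24.43, carrots 5.211, Greek yogurt 4.84, chicken breast 4.66, peanut butter 2.167.
Take 3 servings of oats: uses 21 mg sodium, +513.0 mg potassium (running total 513.0 mg).
Take 2 servings of carrots: uses 152 mg sodium, +792.0 mg potassium (running total 1305.0 mg).
Take 2 servings of Greek yogurt: uses 100 mg sodium, +484.0 mg potassium (running total 1789.0 mg).
Take 1 serving of chicken breast: uses 50 mg sodium, +233.0 mg potassium (running total 2022.0 mg).
Take 0.03704 servings of peanut butter: uses 4 mg sodium, +8.7 mg potassium (running total 2030.7 mg).
Filling greedily by potassium-per-mg sodium is optimal for one linear limit, giving 2030.7 mg.

2030.7 mg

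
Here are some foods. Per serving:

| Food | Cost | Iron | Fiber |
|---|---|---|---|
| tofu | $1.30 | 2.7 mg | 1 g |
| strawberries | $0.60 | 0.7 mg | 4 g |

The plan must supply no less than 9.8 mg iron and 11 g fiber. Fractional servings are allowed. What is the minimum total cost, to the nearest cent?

$5.24

This is a tiny linear program; its minimum lies at a vertex of the feasible set. List the vertices and price them.
tofu only: max(9.8/2.7, 11/1) = 11 servings → $14.30.
strawberries only: max(9.8/0.7, 11/4) = 14 servings → $8.40.
tofu + strawberries with both tight: 3.119 servings and 1.97 servings → $5.24.
Cheapest feasible corner: $5.24.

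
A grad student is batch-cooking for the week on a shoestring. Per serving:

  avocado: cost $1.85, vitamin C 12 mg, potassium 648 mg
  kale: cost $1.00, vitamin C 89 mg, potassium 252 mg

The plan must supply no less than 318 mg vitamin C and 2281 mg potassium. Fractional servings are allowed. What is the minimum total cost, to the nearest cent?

An LP optimum is at a vertex; with two nutrient constraints at most two foods are used. Check each candidate.
avocado only: max(318/12, 2281/648) = 26.5 servings → $49.02.
kale only: max(318/89, 2281/252) = 9.052 servings → $9.05.
avocado + kale with both tight: 2.248 servings and 3.27 servings → $7.43.
So the least-cost plan costs $7.43.

$7.43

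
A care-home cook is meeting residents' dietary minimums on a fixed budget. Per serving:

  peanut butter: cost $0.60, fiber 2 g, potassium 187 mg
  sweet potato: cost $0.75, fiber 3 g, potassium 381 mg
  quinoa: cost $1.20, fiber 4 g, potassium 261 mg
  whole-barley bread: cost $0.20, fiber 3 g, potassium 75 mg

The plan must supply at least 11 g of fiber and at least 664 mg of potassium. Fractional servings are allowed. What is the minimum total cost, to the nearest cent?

$1.43

Two binding constraints pin down two serving amounts, so the optimal mix uses at most two foods. The candidates are each food alone (scaled to the tighter of fiber/potassium) and each pair with both constraints tight.
peanut butter only: max(11/2, 664/187) = 5.5 servings → $3.30.
sweet potato only: max(11/3, 664/381) = 3.667 servings → $2.75.
quinoa only: max(11/4, 664/261) = 2.75 servings → $3.30.
whole-barley bread only: max(11/3, 664/75) = 8.853 servings → $1.77.
peanut butter + sweet potato with both targets exact would need a negative amount; discard.
peanut butter + quinoa: the both-tight solution has a negative serving — not a feasible corner.
peanut butter + whole-barley bread with both tight: 2.839 servings and 1.774 servings → $2.06.
sweet potato + quinoa: intersection lies outside the first quadrant.
sweet potato + whole-barley bread with both tight: 1.271 servings and 2.395 servings → $1.43.
quinoa + whole-barley bread with both tight: 2.416 servings and 0.4451 servings → $2.99.
So the least-cost plan costs $1.43.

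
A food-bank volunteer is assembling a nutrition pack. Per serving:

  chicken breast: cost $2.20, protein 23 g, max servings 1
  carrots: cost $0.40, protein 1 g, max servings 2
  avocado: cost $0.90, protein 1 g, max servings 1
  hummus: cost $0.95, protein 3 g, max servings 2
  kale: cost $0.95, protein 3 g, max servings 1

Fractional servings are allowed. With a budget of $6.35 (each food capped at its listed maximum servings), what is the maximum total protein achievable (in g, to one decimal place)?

Protein per dollar: chicken breast 10.45, hummus 3.158, kale 3.158, carrots 2.5, avocado 1.111.
Take 1 serving of chicken breast: spends $2.20, +23.0 g protein (running total 23.0 g).
Take 2 servings of hummus: spends $1.90, +6.0 g protein (running total 29.0 g).
Take 1 serving of kale: spends $0.95, +3.0 g protein (running total 32.0 g).
Take 2 servings of carrots: spends $0.80, +2.0 g protein (running total 34.0 g).
Take 0.5556 servings of avocado: spends $0.50, +0.6 g protein (running total 34.6 g).
Greedy by best ratio exhausts the cost allowance optimally: 34.6 g.

34.6 g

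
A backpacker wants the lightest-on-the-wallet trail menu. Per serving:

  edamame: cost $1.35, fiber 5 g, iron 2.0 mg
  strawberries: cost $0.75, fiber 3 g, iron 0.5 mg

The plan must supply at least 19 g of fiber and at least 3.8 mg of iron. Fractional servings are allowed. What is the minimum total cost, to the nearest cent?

At the optimum either one food covers both requirements or two foods hit both targets exactly; no other combination can be cheaper.
edamame only: max(19/5, 3.8/2.0) = 3.8 servings → $5.13.
strawberries only: max(19/3, 3.8/0.5) = 7.6 servings → $5.70.
edamame + strawberries with both tight: 0.5429 servings and 5.429 servings → $4.80.
The minimum over all feasible corners is $4.80.

$4.80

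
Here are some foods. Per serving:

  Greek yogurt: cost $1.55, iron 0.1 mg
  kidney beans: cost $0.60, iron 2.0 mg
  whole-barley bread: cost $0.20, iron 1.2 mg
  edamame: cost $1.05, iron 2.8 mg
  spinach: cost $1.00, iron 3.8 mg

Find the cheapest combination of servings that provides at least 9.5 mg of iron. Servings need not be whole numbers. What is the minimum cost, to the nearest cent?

$1.58

Cost per mg of iron: whole-barley bread $0.1667, spinach $0.2632, kidney beans $0.3000, edamame $0.3750, Greek yogurt $15.5000.
With no serving limits, use only whole-barley bread: 9.5 mg / 1.2 mg = 7.917 servings × $0.20 = $1.58.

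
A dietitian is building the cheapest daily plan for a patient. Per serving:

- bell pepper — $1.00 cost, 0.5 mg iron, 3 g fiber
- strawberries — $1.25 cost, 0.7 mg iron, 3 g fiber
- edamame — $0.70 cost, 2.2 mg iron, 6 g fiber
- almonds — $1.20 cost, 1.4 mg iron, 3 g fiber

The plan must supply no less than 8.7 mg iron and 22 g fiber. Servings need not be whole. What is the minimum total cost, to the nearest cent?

Compare the cost at each extreme point of the feasible region.
bell pepper only: max(8.7/0.5, 22/3) = 17.4 servings → $17.40.
strawberries only: max(8.7/0.7, 22/3) = 12.43 servings → $15.54.
edamame only: max(8.7/2.2, 22/6) = 3.955 servings → $2.77.
almonds only: max(8.7/1.4, 22/3) = 7.333 servings → $8.80.
bell pepper + strawberries with both targets exact would need a negative amount; discard.
bell pepper + edamame: the both-tight solution has a negative serving — not a feasible corner.
bell pepper + almonds with both tight: 1.741 servings and 5.593 servings → $8.45.
strawberries + edamame: the both-tight solution has a negative serving — not a feasible corner.
strawberries + almonds with both tight: 2.238 servings and 5.095 servings → $8.91.
edamame + almonds with both tight: 2.611 servings and 2.111 servings → $4.36.
The minimum over all feasible corners is $2.77.

$2.77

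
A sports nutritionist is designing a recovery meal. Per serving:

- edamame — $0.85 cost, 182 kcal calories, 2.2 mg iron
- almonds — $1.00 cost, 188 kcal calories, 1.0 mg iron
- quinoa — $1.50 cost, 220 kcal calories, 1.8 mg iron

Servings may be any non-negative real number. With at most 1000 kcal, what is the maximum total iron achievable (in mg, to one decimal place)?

Iron per kcal: edamame 0.01209, quinoa 0.008182, almonds 0.005319.
With no serving limits, spend the whole calories allowance on edamame: 1000 kcal / 182 kcal × 2.2 mg = 12.1 mg.

12.1 mg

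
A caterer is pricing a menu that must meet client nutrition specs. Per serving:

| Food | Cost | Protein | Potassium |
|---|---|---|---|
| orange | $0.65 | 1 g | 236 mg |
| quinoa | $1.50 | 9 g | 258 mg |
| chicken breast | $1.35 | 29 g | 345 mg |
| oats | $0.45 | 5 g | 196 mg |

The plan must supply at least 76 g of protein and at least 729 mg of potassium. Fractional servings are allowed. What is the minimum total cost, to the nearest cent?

orange only: max(76/1, 729/236) = 76 servings → $49.40.
quinoa only: max(76/9, 729/258) = 8.444 servings → $12.67.
chicken breast only: max(76/29, 729/345) = 2.621 servings → $3.54.
oats only: max(76/5, 729/196) = 15.2 servings → $6.84.
orange + quinoa: intersection lies outside the first quadrant.
orange + chicken breast: the both-tight solution has a negative serving — not a feasible corner.
orange + oats with both targets exact would need a negative amount; discard.
quinoa + chicken breast: the both-tight solution has a negative serving — not a feasible corner.
quinoa + oats: the both-tight solution has a negative serving — not a feasible corner.
chicken breast + oats: intersection lies outside the first quadrant.
Cheapest feasible corner: $3.54.

$3.54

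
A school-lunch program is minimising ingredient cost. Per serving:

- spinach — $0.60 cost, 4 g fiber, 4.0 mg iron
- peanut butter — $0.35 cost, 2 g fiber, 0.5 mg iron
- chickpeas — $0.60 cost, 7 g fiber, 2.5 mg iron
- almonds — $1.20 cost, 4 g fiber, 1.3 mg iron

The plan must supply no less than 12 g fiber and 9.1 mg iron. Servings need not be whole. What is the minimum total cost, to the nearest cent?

An LP optimum is at a vertex; with two nutrient constraints at most two foods are used. Check each candidate.
spinach only: max(12/4, 9.1/4.0) = 3 servings → $1.80.
peanut butter only: max(12/2, 9.1/0.5) = 18.2 servings → $6.37.
chickpeas only: max(12/7, 9.1/2.5) = 3.64 servings → $2.18.
almonds only: max(12/4, 9.1/1.3) = 7 servings → $8.40.
spinach + peanut butter with both tight: 2.033 servings and 1.933 servings → $1.90.
spinach + chickpeas with both tight: 1.872 servings and 0.6444 servings → $1.51.
spinach + almonds with both tight: 1.926 servings and 1.074 servings → $2.44.
peanut butter + chickpeas: the both-tight solution has a negative serving — not a feasible corner.
peanut butter + almonds: the both-tight solution has a negative serving — not a feasible corner.
chickpeas + almonds: the both-tight solution has a negative serving — not a feasible corner.
So the least-cost plan costs $1.51.

$1.51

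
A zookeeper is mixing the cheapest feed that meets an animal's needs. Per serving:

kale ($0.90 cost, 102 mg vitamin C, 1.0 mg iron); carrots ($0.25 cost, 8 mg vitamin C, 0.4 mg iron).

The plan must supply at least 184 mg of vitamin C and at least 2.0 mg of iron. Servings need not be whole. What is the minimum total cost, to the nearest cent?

$1.73

Two binding constraints pin down two serving amounts, so the optimal mix uses at most two foods. The candidates are each food alone (scaled to the tighter of vitamin C/iron) and each pair with both constraints tight.
kale only: max(184/102, 2.0/1.0) = 2 servings → $1.80.
carrots only: max(184/8, 2.0/0.4) = 23 servings → $5.75.
kale + carrots with both tight: 1.756 servings and 0.6098 servings → $1.73.
Cheapest feasible corner: $1.73.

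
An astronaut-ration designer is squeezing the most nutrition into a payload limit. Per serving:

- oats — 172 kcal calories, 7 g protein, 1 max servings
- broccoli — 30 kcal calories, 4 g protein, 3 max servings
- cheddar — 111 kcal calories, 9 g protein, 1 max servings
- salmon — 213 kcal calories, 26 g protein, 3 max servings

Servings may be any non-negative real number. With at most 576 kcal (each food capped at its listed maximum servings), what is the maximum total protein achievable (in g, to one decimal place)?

71.3 g

Protein per kcal: broccoli 0.1333, salmon 0.1221, cheddar 0.08108, oats 0.0407.
Take 3 servings of broccoli: uses 90 kcal, +12.0 g protein (running total 12.0 g).
Take 2.282 servings of salmon: uses 486 kcal, +59.3 g protein (running total 71.3 g).
Filling greedily by protein-per-kcal is optimal for one linear limit, giving 71.3 g.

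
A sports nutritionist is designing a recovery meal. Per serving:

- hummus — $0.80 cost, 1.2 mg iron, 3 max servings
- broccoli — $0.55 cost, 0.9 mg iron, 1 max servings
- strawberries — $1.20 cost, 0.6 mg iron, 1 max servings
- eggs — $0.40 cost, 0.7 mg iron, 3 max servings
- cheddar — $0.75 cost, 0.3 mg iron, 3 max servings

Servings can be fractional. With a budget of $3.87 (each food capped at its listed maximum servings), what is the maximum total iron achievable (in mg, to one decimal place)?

Iron per dollar: eggs 1.75, broccoli 1.636, hummus 1.5, strawberries 0.5, cheddar 0.4.
Take 3 servings of eggs: spends $1.20, +2.1 mg iron (running total 2.1 mg).
Take 1 serving of broccoli: spends $0.55, +0.9 mg iron (running total 3.0 mg).
Take 2.65 servings of hummus: spends $2.12, +3.2 mg iron (running total 6.2 mg).
Greedy by best ratio exhausts the cost allowance optimally: 6.2 mg.

6.2 mg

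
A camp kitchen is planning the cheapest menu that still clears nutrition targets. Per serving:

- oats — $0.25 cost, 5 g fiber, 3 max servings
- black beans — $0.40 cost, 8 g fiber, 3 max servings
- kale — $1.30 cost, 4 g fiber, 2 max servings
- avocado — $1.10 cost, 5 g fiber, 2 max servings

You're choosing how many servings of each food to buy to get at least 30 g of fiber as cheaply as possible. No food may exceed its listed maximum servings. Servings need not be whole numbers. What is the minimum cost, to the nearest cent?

$1.50

Cost per g of fiber: oats $0.0500, black beans $0.0500, avocado $0.2200, kale $0.3250.
Take 3 servings of oats: +15.0 g fiber for $0.75 (total $0.75, still need 15.0 g).
Take 1.875 servings of black beans: +15.0 g fiber for $0.75 (total $1.50, still need 0.0 g).
Greedy by cheapest-per-g is optimal for a single linear constraint, so the minimum cost is $1.50.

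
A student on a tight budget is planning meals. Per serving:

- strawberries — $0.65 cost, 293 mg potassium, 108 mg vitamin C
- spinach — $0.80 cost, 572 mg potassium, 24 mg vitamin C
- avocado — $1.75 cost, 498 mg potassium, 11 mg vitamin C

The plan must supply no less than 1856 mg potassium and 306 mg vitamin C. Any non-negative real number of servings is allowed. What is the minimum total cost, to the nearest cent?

$3.17

For a min-cost LP with two ≥-constraints, a basic feasible solution has at most two positive variables.
strawberries only: max(1856/293, 306/108) = 6.334 servings → $4.12.
spinach only: max(1856/572, 306/24) = 12.75 servings → $10.20.
avocado only: max(1856/498, 306/11) = 27.82 servings → $48.68.
strawberries + spinach with both tight: 2.384 servings and 2.024 servings → $3.17.
strawberries + avocado with both tight: 2.61 servings and 2.191 servings → $5.53.
spinach + avocado with both targets exact would need a negative amount; discard.
Cheapest feasible corner: $3.17.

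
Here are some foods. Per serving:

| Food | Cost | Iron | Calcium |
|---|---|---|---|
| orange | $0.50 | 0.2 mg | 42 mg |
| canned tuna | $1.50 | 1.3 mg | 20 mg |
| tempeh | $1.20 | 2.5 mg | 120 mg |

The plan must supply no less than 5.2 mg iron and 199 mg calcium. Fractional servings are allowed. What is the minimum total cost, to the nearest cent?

$2.50

Compare the cost at each extreme point of the feasible region.
orange only: max(5.2/0.2, 199/42) = 26 servings → $13.00.
canned tuna only: max(5.2/1.3, 199/20) = 9.95 servings → $14.93.
tempeh only: max(5.2/2.5, 199/120) = 2.08 servings → $2.50.
orange + canned tuna with both tight: 3.057 servings and 3.53 servings → $6.82.
orange + tempeh: intersection lies outside the first quadrant.
canned tuna + tempeh with both tight: 1.193 servings and 1.459 servings → $3.54.
So the least-cost plan costs $2.50.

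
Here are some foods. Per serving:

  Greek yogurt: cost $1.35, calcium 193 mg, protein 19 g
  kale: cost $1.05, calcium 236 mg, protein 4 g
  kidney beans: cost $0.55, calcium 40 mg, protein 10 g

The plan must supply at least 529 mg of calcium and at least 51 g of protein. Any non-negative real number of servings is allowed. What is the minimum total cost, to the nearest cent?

At the optimum either one food covers both requirements or two foods hit both targets exactly; no other combination can be cheaper.
Greek yogurt only: max(529/193, 51/19) = 2.741 servings → $3.70.
kale only: max(529/236, 51/4) = 12.75 servings → $13.39.
kidney beans only: max(529/40, 51/10) = 13.22 servings → $7.27.
Greek yogurt + kale with both tight: 2.672 servings and 0.05603 servings → $3.67.
Greek yogurt + kidney beans with both targets exact would need a negative amount; discard.
kale + kidney beans with both tight: 1.477 servings and 4.509 servings → $4.03.
Cheapest feasible corner: $3.67.

$3.67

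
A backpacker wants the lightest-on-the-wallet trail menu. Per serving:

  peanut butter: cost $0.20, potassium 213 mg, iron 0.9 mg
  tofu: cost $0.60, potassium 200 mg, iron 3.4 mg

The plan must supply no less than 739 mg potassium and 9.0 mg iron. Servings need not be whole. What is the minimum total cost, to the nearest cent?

$1.64

A basic optimal solution has at most two foods positive. Try each food alone and each pair with both targets met exactly.
peanut butter only: max(739/213, 9.0/0.9) = 10 servings → $2.00.
tofu only: max(739/200, 9.0/3.4) = 3.695 servings → $2.22.
peanut butter + tofu with both tight: 1.309 servings and 2.3 servings → $1.64.
So the least-cost plan costs $1.64.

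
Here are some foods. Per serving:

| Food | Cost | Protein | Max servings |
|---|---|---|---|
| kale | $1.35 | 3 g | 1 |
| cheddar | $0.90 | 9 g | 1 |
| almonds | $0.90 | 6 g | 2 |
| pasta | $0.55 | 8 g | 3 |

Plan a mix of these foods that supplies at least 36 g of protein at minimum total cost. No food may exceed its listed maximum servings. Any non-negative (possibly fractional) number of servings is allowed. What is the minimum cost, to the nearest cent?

Cost per g of protein: pasta $0.0688, cheddar $0.1000, almonds $0.1500, kale $0.4500.
Take 3 servings of pasta: +24.0 g protein for $1.65 (total $1.65, still need 12.0 g).
Take 1 serving of cheddar: +9.0 g protein for $0.90 (total $2.55, still need 3.0 g).
Take 0.5 servings of almonds: +3.0 g protein for $0.45 (total $3.00, still need 0.0 g).
Filling from the cheapest source first is optimal under one linear minimum: $3.00.

$3.00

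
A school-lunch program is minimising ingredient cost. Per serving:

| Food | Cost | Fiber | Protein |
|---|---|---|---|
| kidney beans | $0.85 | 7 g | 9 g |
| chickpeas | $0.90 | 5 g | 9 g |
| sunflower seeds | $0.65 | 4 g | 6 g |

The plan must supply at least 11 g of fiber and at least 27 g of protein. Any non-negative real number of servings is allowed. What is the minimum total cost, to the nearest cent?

$2.55

At the optimum either one food covers both requirements or two foods hit both targets exactly; no other combination can be cheaper.
kidney beans only: max(11/7, 27/9) = 3 servings → $2.55.
chickpeas only: max(11/5, 27/9) = 3 servings → $2.70.
sunflower seeds only: max(11/4, 27/6) = 4.5 servings → $2.92.
kidney beans + chickpeas: intersection lies outside the first quadrant.
kidney beans + sunflower seeds: intersection lies outside the first quadrant.
chickpeas + sunflower seeds: the both-tight solution has a negative serving — not a feasible corner.
The minimum over all feasible corners is $2.55.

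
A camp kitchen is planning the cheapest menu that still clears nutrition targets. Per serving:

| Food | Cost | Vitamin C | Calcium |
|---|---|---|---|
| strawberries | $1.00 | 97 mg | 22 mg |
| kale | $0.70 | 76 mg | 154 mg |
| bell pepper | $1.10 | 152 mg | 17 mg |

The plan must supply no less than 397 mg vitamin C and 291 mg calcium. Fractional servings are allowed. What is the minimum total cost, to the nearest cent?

$3.13

With two linear requirements the optimum uses one or two foods; enumerate the corners.
strawberries only: max(397/97, 291/22) = 13.23 servings → $13.23.
kale only: max(397/76, 291/154) = 5.224 servings → $3.66.
bell pepper only: max(397/152, 291/17) = 17.12 servings → $18.83.
strawberries + kale with both tight: 2.942 servings and 1.469 servings → $3.97.
strawberries + bell pepper with both targets exact would need a negative amount; discard.
kale + bell pepper with both tight: 1.695 servings and 1.764 servings → $3.13.
So the least-cost plan costs $3.13.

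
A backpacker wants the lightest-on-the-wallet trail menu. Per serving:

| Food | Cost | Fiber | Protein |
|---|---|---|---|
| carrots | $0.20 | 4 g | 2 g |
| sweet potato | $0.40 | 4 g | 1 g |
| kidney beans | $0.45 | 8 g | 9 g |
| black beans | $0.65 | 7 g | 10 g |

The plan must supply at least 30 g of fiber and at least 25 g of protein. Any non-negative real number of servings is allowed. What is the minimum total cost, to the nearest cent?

$1.60

A basic optimal solution has at most two foods positive. Try each food alone and each pair with both targets met exactly.
carrots only: max(30/4, 25/2) = 12.5 servings → $2.50.
sweet potato only: max(30/4, 25/1) = 25 servings → $10.00.
kidney beans only: max(30/8, 25/9) = 3.75 servings → $1.69.
black beans only: max(30/7, 25/10) = 4.286 servings → $2.79.
carrots + sweet potato with both targets exact would need a negative amount; discard.
carrots + kidney beans with both tight: 3.5 servings and 2 servings → $1.60.
carrots + black beans with both tight: 4.808 servings and 1.538 servings → $1.96.
sweet potato + kidney beans with both tight: 2.5 servings and 2.5 servings → $2.12.
sweet potato + black beans with both tight: 3.788 servings and 2.121 servings → $2.89.
kidney beans + black beans: the both-tight solution has a negative serving — not a feasible corner.
So the least-cost plan costs $1.60.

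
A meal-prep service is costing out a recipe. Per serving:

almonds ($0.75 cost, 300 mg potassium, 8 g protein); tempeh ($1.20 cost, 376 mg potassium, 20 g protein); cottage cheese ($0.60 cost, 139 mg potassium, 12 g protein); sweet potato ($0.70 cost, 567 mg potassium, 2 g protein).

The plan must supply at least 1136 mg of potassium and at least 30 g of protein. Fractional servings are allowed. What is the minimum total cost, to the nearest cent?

$2.37

almonds only: max(1136/300, 30/8) = 3.787 servings → $2.84.
tempeh only: max(1136/376, 30/20) = 3.021 servings → $3.63.
cottage cheese only: max(1136/139, 30/12) = 8.173 servings → $4.90.
sweet potato only: max(1136/567, 30/2) = 15 servings → $10.50.
almonds + tempeh: the both-tight solution has a negative serving — not a feasible corner.
almonds + cottage cheese with both targets exact would need a negative amount; discard.
almonds + sweet potato with both tight: 3.744 servings and 0.02236 servings → $2.82.
tempeh + cottage cheese: the both-tight solution has a negative serving — not a feasible corner.
tempeh + sweet potato with both tight: 1.392 servings and 1.08 servings → $2.43.
cottage cheese + sweet potato with both tight: 2.258 servings and 1.45 servings → $2.37.
The minimum over all feasible corners is $2.37.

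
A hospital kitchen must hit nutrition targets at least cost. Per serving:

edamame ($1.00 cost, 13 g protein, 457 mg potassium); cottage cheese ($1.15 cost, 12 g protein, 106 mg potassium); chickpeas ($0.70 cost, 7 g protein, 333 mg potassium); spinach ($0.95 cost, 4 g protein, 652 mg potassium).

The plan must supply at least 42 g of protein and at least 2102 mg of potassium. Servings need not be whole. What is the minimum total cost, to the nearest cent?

$4.02

The cheapest plan sits at a corner of the feasible region — with two constraints it uses at most two foods.
edamame only: max(42/13, 2102/457) = 4.6 servings → $4.60.
cottage cheese only: max(42/12, 2102/106) = 19.83 servings → $22.80.
chickpeas only: max(42/7, 2102/333) = 6.312 servings → $4.42.
spinach only: max(42/4, 2102/652) = 10.5 servings → $9.97.
edamame + cottage cheese: the both-tight solution has a negative serving — not a feasible corner.
edamame + chickpeas: intersection lies outside the first quadrant.
edamame + spinach with both tight: 2.854 servings and 1.223 servings → $4.02.
cottage cheese + chickpeas: the both-tight solution has a negative serving — not a feasible corner.
cottage cheese + spinach with both tight: 2.564 servings and 2.807 servings → $5.62.
chickpeas + spinach with both tight: 5.871 servings and 0.2252 servings → $4.32.
The minimum over all feasible corners is $4.02.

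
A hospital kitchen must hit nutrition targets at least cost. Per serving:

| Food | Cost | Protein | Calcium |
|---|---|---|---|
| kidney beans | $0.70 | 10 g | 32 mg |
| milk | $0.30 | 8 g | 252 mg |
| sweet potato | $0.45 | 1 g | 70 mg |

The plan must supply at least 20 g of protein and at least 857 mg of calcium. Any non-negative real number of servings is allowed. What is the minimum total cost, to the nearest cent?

$1.02

kidney beans only: max(20/10, 857/32) = 26.78 servings → $18.75.
milk only: max(20/8, 857/252) = 3.401 servings → $1.02.
sweet potato only: max(20/1, 857/70) = 20 servings → $9.00.
kidney beans + milk with both targets exact would need a negative amount; discard.
kidney beans + sweet potato with both tight: 0.8129 servings and 11.87 servings → $5.91.
milk + sweet potato with both tight: 1.763 servings and 5.896 servings → $3.18.
Cheapest feasible corner: $1.02.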